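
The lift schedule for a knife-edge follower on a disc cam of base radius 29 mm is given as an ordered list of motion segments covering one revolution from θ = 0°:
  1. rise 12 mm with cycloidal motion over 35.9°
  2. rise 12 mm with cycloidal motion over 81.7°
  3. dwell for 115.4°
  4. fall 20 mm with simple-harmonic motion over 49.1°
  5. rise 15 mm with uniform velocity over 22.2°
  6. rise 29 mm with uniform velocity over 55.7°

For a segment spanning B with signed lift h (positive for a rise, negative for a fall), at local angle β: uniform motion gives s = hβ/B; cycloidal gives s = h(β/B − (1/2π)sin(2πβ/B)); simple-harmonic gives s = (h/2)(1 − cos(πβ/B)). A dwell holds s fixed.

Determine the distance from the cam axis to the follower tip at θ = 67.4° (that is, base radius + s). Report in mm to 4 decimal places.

seg 1 [0°–35.9°] cycloidal, h=12: full span → s += 12 → s = 12.0000
seg 2 [35.9°–117.6°] cycloidal, h=12: θ=67.4° here. β=31.5, B=81.7. 12·(0.3856 − sin(2π·0.3856)/(2π)) = 3.3687 → s = 15.3687
radial distance = base radius + s = 29 + 15.3687 = 44.3687

44.3687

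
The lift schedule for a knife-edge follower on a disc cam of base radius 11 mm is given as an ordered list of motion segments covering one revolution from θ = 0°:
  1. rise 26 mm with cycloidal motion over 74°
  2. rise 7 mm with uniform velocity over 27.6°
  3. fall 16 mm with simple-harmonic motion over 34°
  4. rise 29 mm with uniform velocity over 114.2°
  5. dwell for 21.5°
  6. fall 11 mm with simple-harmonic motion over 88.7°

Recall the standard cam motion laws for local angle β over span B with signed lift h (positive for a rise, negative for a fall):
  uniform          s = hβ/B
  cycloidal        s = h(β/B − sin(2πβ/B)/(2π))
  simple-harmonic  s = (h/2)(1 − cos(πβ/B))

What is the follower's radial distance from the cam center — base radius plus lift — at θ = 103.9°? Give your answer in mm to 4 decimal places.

seg 1 [0°–74°] cycloidal, h=26: full span → s += 26 → s = 26.0000
seg 2 [74°–101.6°] uniform, h=7: full span → s += 7 → s = 33.0000
seg 3 [101.6°–135.6°] simple-harmonic, h=-16: θ=103.9° here. β=2.3, B=34. -16/2·(1 − cos(π·0.0676)) = -0.1800 → s = 32.8200
radial distance = base radius + s = 11 + 32.8200 = 43.8200

43.8200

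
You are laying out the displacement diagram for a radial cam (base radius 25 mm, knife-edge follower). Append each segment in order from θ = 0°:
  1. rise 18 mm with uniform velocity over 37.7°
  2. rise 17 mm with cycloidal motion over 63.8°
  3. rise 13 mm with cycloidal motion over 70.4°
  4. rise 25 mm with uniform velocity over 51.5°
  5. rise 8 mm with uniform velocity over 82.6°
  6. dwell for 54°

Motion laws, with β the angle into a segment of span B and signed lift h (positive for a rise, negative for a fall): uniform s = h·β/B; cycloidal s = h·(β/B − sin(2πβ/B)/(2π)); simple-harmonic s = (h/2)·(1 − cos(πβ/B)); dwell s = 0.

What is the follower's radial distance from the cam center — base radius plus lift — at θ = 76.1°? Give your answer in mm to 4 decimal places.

seg 1 [0°–37.7°] uniform, h=18: full span → s += 18 → s = 18.0000
seg 2 [37.7°–101.5°] cycloidal, h=17: θ=76.1° here. β=38.4, B=63.8. 17·(0.6019 − sin(2π·0.6019)/(2π)) = 11.8481 → s = 29.8481
radial distance = base radius + s = 25 + 29.8481 = 54.8481

54.8481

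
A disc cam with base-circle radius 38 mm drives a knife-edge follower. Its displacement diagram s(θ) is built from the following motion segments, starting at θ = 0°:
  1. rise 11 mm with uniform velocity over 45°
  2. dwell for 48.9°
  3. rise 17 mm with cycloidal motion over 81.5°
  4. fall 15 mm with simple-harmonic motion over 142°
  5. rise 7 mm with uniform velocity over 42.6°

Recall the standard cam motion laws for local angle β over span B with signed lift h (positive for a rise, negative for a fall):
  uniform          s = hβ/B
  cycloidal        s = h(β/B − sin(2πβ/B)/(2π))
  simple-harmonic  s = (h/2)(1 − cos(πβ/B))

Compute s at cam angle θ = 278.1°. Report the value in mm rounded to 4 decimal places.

seg 1 [0°–45°] uniform, h=11: full span → s += 11 → s = 11.0000
seg 2 [45°–93.9°] dwell: s stays 11.0000
seg 3 [93.9°–175.4°] cycloidal, h=17: full span → s += 17 → s = 28.0000
seg 4 [175.4°–317.4°] simple-harmonic, h=-15: θ=278.1° here. β=102.7, B=142. -15/2·(1 − cos(π·0.7232)) = -12.3392 → s = 15.6608

15.6608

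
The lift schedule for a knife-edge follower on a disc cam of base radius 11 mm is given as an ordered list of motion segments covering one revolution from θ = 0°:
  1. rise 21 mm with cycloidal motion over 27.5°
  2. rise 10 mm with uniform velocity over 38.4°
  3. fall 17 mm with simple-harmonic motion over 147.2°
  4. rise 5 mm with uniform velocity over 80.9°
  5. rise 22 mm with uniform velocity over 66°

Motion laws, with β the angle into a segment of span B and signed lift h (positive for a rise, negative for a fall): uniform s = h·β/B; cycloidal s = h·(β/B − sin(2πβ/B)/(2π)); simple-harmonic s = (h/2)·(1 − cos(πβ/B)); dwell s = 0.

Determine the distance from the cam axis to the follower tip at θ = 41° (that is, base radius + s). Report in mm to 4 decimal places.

seg 1 [0°–27.5°] cycloidal, h=21: full span → s += 21 → s = 21.0000
seg 2 [27.5°–65.9°] uniform, h=10: θ=41° here. β=13.5, B=38.4. 10·13.5/38.4 = 3.5156 → s = 24.5156
radial distance = base radius + s = 11 + 24.5156 = 35.5156

35.5156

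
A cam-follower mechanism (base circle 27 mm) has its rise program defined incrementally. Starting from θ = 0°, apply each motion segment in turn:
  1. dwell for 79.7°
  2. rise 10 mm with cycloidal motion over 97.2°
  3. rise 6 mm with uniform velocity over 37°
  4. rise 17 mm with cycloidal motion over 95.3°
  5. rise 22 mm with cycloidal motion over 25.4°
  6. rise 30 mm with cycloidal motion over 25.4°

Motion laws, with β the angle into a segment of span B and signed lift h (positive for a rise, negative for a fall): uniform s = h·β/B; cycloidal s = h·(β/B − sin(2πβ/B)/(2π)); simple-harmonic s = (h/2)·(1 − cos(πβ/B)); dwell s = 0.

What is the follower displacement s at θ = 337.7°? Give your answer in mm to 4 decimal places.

seg 1 [0°–79.7°] dwell: s stays 0.0000
seg 2 [79.7°–176.9°] cycloidal, h=10: full span → s += 10 → s = 10.0000
seg 3 [176.9°–213.9°] uniform, h=6: full span → s += 6 → s = 16.0000
seg 4 [213.9°–309.2°] cycloidal, h=17: full span → s += 17 → s = 33.0000
seg 5 [309.2°–334.6°] cycloidal, h=22: full span → s += 22 → s = 55.0000
seg 6 [334.6°–360°] cycloidal, h=30: θ=337.7° here. β=3.1, B=25.4. 30·(0.1220 − sin(2π·0.1220)/(2π)) = 0.3484 → s = 55.3484

55.3484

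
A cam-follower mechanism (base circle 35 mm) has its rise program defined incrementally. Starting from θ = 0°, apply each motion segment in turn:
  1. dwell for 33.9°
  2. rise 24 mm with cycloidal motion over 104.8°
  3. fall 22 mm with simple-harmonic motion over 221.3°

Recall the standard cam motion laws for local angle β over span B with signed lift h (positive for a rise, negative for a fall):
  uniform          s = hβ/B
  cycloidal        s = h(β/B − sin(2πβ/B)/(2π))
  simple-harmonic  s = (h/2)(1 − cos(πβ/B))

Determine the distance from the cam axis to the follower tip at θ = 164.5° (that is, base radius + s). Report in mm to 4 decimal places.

seg 1 [0°–33.9°] dwell: s stays 0.0000
seg 2 [33.9°–138.7°] cycloidal, h=24: full span → s += 24 → s = 24.0000
seg 3 [138.7°–360°] simple-harmonic, h=-22: θ=164.5° here. β=25.8, B=221.3. -22/2·(1 − cos(π·0.1166)) = -0.7296 → s = 23.2704
radial distance = base radius + s = 35 + 23.2704 = 58.2704

58.2704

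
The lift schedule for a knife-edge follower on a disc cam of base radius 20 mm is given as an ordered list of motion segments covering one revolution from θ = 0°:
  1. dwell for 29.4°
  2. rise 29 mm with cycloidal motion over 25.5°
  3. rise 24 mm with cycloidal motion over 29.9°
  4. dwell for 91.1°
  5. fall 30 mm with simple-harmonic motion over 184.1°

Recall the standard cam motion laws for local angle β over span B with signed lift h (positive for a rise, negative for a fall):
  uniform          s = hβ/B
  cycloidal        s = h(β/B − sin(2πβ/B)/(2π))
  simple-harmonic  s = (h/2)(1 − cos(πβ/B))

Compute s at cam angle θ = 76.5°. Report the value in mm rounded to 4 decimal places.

seg 1 [0°–29.4°] dwell: s stays 0.0000
seg 2 [29.4°–54.9°] cycloidal, h=29: full span → s += 29 → s = 29.0000
seg 3 [54.9°–84.8°] cycloidal, h=24: θ=76.5° here. β=21.6, B=29.9. 24·(0.7224 − sin(2π·0.7224)/(2π)) = 21.1003 → s = 50.1003

50.1003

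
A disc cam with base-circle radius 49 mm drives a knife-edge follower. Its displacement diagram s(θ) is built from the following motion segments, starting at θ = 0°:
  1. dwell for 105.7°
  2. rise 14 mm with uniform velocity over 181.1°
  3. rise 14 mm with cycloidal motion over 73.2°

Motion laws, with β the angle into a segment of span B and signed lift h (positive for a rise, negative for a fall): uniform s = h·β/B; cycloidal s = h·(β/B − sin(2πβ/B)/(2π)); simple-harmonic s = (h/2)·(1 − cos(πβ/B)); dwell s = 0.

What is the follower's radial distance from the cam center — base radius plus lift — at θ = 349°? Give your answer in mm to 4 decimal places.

seg 1 [0°–105.7°] dwell: s stays 0.0000
seg 2 [105.7°–286.8°] uniform, h=14: full span → s += 14 → s = 14.0000
seg 3 [286.8°–360°] cycloidal, h=14: θ=349° here. β=62.2, B=73.2. 14·(0.8497 − sin(2π·0.8497)/(2π)) = 13.7010 → s = 27.7010
radial distance = base radius + s = 49 + 27.7010 = 76.7010

76.7010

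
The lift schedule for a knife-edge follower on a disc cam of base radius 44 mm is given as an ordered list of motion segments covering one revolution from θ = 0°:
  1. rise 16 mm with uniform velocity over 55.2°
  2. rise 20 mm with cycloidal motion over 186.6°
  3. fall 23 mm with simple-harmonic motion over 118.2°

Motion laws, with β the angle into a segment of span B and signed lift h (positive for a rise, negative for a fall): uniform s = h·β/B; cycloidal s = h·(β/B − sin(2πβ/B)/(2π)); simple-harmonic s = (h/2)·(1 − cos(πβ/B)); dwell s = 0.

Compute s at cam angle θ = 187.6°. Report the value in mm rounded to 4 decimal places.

seg 1 [0°–55.2°] uniform, h=16: full span → s += 16 → s = 16.0000
seg 2 [55.2°–241.8°] cycloidal, h=20: θ=187.6° here. β=132.4, B=186.6. 20·(0.7095 − sin(2π·0.7095)/(2π)) = 17.2716 → s = 33.2716

33.2716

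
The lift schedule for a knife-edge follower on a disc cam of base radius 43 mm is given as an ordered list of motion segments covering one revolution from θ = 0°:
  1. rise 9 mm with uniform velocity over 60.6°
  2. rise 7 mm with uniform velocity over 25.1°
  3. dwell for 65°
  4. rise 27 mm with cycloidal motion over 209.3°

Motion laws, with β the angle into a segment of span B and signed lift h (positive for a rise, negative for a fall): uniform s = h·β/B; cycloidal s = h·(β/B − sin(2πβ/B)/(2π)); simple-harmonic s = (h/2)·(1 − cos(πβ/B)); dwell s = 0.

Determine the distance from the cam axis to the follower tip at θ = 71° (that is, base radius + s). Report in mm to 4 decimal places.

seg 1 [0°–60.6°] uniform, h=9: full span → s += 9 → s = 9.0000
seg 2 [60.6°–85.7°] uniform, h=7: θ=71° here. β=10.4, B=25.1. 7·10.4/25.1 = 2.9004 → s = 11.9004
radial distance = base radius + s = 43 + 11.9004 = 54.9004

54.9004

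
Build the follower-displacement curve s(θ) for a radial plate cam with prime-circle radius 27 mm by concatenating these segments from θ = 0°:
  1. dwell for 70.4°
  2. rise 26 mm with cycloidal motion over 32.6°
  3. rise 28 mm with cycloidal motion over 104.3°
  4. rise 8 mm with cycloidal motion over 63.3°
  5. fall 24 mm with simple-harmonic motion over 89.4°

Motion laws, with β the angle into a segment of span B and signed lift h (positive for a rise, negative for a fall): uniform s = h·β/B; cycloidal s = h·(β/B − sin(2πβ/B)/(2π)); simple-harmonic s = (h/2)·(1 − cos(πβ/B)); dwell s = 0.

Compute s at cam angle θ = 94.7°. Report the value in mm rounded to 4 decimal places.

seg 1 [0°–70.4°] dwell: s stays 0.0000
seg 2 [70.4°–103°] cycloidal, h=26: θ=94.7° here. β=24.3, B=32.6. 26·(0.7454 − sin(2π·0.7454)/(2π)) = 23.5167 → s = 23.5167

23.5167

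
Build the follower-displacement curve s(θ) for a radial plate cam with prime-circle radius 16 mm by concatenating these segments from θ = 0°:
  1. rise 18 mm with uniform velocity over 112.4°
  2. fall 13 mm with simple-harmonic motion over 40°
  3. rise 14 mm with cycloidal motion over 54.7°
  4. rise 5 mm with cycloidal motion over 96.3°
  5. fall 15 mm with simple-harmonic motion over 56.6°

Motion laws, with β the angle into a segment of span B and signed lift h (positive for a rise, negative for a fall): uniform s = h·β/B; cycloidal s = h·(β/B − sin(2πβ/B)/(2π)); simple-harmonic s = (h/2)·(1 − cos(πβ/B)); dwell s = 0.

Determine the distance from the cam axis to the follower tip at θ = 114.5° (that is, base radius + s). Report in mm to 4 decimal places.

seg 1 [0°–112.4°] uniform, h=18: full span → s += 18 → s = 18.0000
seg 2 [112.4°–152.4°] simple-harmonic, h=-13: θ=114.5° here. β=2.1, B=40. -13/2·(1 − cos(π·0.0525)) = -0.0882 → s = 17.9118
radial distance = base radius + s = 16 + 17.9118 = 33.9118

33.9118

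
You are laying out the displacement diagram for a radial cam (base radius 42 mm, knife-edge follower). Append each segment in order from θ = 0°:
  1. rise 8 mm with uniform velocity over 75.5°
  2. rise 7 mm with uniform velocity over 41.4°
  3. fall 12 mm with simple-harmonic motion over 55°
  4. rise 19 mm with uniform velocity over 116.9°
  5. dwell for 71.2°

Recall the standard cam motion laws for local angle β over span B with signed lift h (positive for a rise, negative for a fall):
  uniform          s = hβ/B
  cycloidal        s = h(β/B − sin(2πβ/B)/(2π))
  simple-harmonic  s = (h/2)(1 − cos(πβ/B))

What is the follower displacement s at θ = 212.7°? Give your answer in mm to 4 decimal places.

seg 1 [0°–75.5°] uniform, h=8: full span → s += 8 → s = 8.0000
seg 2 [75.5°–116.9°] uniform, h=7: full span → s += 7 → s = 15.0000
seg 3 [116.9°–171.9°] simple-harmonic, h=-12: full span → s += -12 → s = 3.0000
seg 4 [171.9°–288.8°] uniform, h=19: θ=212.7° here. β=40.8, B=116.9. 19·40.8/116.9 = 6.6313 → s = 9.6313

9.6313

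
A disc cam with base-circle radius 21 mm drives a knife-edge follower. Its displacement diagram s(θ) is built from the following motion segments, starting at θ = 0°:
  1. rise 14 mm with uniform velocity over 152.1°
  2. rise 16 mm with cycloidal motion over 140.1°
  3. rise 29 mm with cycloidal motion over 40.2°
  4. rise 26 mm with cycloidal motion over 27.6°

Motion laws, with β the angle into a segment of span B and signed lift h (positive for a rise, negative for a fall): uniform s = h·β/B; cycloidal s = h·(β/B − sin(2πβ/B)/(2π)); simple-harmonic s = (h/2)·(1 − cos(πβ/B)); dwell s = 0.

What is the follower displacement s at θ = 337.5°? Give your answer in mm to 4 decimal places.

seg 1 [0°–152.1°] uniform, h=14: full span → s += 14 → s = 14.0000
seg 2 [152.1°–292.2°] cycloidal, h=16: full span → s += 16 → s = 30.0000
seg 3 [292.2°–332.4°] cycloidal, h=29: full span → s += 29 → s = 59.0000
seg 4 [332.4°–360°] cycloidal, h=26: θ=337.5° here. β=5.1, B=27.6. 26·(0.1848 − sin(2π·0.1848)/(2π)) = 1.0089 → s = 60.0089

60.0089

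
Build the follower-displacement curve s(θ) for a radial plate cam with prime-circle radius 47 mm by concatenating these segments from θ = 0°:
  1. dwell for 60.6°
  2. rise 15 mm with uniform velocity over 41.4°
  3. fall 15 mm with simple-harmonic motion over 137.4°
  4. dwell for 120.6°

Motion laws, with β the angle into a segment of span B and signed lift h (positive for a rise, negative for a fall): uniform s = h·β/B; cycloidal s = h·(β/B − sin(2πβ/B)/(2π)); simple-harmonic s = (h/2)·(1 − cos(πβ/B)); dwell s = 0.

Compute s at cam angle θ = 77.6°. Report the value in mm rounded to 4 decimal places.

seg 1 [0°–60.6°] dwell: s stays 0.0000
seg 2 [60.6°–102°] uniform, h=15: θ=77.6° here. β=17, B=41.4. 15·17/41.4 = 6.1594 → s = 6.1594

6.1594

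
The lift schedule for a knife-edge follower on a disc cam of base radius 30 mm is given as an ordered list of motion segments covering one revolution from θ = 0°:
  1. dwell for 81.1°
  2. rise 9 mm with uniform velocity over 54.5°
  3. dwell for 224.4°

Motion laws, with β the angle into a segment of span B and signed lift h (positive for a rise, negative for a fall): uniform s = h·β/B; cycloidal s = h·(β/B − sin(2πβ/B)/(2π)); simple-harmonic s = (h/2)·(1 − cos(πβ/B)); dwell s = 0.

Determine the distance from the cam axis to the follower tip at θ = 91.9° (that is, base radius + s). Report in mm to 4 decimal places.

seg 1 [0°–81.1°] dwell: s stays 0.0000
seg 2 [81.1°–135.6°] uniform, h=9: θ=91.9° here. β=10.8, B=54.5. 9·10.8/54.5 = 1.7835 → s = 1.7835
radial distance = base radius + s = 30 + 1.7835 = 31.7835

31.7835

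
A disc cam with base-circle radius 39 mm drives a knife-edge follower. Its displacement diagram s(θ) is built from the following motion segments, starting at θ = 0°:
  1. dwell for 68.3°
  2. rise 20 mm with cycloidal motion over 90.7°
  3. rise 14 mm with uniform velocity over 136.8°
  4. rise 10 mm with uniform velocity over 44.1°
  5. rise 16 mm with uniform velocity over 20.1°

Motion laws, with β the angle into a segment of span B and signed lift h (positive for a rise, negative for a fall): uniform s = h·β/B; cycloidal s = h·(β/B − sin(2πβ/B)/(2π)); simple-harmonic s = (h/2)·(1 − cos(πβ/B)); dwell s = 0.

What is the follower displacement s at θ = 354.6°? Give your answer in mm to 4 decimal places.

seg 1 [0°–68.3°] dwell: s stays 0.0000
seg 2 [68.3°–159°] cycloidal, h=20: full span → s += 20 → s = 20.0000
seg 3 [159°–295.8°] uniform, h=14: full span → s += 14 → s = 34.0000
seg 4 [295.8°–339.9°] uniform, h=10: full span → s += 10 → s = 44.0000
seg 5 [339.9°–360°] uniform, h=16: θ=354.6° here. β=14.7, B=20.1. 16·14.7/20.1 = 11.7015 → s = 55.7015

55.7015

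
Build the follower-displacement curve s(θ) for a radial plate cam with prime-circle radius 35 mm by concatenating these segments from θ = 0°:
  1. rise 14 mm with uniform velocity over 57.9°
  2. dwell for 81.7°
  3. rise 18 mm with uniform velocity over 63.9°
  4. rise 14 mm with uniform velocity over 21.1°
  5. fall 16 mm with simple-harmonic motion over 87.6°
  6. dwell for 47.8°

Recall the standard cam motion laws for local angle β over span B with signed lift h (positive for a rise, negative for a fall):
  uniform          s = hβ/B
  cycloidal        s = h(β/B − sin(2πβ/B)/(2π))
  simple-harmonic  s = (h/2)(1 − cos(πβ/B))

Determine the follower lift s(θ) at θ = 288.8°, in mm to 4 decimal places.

seg 1 [0°–57.9°] uniform, h=14: full span → s += 14 → s = 14.0000
seg 2 [57.9°–139.6°] dwell: s stays 14.0000
seg 3 [139.6°–203.5°] uniform, h=18: full span → s += 18 → s = 32.0000
seg 4 [203.5°–224.6°] uniform, h=14: full span → s += 14 → s = 46.0000
seg 5 [224.6°–312.2°] simple-harmonic, h=-16: θ=288.8° here. β=64.2, B=87.6. -16/2·(1 − cos(π·0.7329)) = -13.3445 → s = 32.6555

32.6555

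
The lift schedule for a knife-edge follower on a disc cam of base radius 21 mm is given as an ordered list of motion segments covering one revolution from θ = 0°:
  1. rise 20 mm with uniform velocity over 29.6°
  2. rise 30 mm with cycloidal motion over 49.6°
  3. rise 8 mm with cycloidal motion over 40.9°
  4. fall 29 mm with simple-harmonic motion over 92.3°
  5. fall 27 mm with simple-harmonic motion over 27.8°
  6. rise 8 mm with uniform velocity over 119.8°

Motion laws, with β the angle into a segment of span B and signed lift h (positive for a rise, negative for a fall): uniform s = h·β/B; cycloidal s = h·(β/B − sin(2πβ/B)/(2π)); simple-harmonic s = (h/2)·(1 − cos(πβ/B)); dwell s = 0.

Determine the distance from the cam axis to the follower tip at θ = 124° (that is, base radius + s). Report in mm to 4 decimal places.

seg 1 [0°–29.6°] uniform, h=20: full span → s += 20 → s = 20.0000
seg 2 [29.6°–79.2°] cycloidal, h=30: full span → s += 30 → s = 50.0000
seg 3 [79.2°–120.1°] cycloidal, h=8: full span → s += 8 → s = 58.0000
seg 4 [120.1°–212.4°] simple-harmonic, h=-29: θ=124° here. β=3.9, B=92.3. -29/2·(1 − cos(π·0.0423)) = -0.1276 → s = 57.8724
radial distance = base radius + s = 21 + 57.8724 = 78.8724

78.8724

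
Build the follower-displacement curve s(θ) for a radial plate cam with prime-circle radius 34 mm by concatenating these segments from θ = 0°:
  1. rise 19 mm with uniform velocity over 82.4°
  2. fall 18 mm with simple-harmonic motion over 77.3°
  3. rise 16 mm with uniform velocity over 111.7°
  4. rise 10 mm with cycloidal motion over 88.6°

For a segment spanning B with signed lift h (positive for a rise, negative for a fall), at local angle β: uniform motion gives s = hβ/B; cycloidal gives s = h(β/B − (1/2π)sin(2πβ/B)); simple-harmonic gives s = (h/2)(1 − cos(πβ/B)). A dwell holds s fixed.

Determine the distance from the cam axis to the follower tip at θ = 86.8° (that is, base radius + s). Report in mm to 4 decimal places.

seg 1 [0°–82.4°] uniform, h=19: full span → s += 19 → s = 19.0000
seg 2 [82.4°–159.7°] simple-harmonic, h=-18: θ=86.8° here. β=4.4, B=77.3. -18/2·(1 − cos(π·0.0569)) = -0.1435 → s = 18.8565
radial distance = base radius + s = 34 + 18.8565 = 52.8565

52.8565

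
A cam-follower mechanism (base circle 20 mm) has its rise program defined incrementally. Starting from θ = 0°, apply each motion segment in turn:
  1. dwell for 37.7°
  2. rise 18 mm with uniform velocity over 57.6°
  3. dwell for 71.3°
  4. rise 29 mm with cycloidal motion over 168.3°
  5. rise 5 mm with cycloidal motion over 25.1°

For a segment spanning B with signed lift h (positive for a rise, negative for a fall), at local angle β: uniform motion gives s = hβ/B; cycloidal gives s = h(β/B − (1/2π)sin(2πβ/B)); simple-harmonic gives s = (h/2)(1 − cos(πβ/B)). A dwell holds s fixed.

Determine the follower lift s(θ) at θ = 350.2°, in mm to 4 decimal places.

seg 1 [0°–37.7°] dwell: s stays 0.0000
seg 2 [37.7°–95.3°] uniform, h=18: full span → s += 18 → s = 18.0000
seg 3 [95.3°–166.6°] dwell: s stays 18.0000
seg 4 [166.6°–334.9°] cycloidal, h=29: full span → s += 29 → s = 47.0000
seg 5 [334.9°–360°] cycloidal, h=5: θ=350.2° here. β=15.3, B=25.1. 5·(0.6096 − sin(2π·0.6096)/(2π)) = 3.5534 → s = 50.5534

50.5534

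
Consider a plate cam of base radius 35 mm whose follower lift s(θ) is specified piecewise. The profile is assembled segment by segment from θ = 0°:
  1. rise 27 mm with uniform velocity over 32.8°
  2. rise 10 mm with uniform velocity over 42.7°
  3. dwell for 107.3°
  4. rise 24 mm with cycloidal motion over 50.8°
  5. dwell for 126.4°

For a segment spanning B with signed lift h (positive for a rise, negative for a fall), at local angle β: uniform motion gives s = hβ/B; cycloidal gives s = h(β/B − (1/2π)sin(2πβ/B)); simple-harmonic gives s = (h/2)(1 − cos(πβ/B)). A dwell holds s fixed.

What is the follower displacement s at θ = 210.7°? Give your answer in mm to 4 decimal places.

seg 1 [0°–32.8°] uniform, h=27: full span → s += 27 → s = 27.0000
seg 2 [32.8°–75.5°] uniform, h=10: full span → s += 10 → s = 37.0000
seg 3 [75.5°–182.8°] dwell: s stays 37.0000
seg 4 [182.8°–233.6°] cycloidal, h=24: θ=210.7° here. β=27.9, B=50.8. 24·(0.5492 − sin(2π·0.5492)/(2π)) = 14.3435 → s = 51.3435

51.3435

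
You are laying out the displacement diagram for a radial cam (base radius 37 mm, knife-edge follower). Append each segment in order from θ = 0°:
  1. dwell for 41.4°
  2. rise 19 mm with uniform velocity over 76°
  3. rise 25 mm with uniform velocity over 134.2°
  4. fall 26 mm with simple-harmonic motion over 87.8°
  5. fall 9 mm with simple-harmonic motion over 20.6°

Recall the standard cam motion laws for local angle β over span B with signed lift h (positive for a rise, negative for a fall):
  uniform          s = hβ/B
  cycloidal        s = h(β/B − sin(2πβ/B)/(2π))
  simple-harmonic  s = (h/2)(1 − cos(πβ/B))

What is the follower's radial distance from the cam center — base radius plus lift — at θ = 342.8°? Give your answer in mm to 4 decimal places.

seg 1 [0°–41.4°] dwell: s stays 0.0000
seg 2 [41.4°–117.4°] uniform, h=19: full span → s += 19 → s = 19.0000
seg 3 [117.4°–251.6°] uniform, h=25: full span → s += 25 → s = 44.0000
seg 4 [251.6°–339.4°] simple-harmonic, h=-26: full span → s += -26 → s = 18.0000
seg 5 [339.4°–360°] simple-harmonic, h=-9: θ=342.8° here. β=3.4, B=20.6. -9/2·(1 − cos(π·0.1650)) = -0.5915 → s = 17.4085
radial distance = base radius + s = 37 + 17.4085 = 54.4085

54.4085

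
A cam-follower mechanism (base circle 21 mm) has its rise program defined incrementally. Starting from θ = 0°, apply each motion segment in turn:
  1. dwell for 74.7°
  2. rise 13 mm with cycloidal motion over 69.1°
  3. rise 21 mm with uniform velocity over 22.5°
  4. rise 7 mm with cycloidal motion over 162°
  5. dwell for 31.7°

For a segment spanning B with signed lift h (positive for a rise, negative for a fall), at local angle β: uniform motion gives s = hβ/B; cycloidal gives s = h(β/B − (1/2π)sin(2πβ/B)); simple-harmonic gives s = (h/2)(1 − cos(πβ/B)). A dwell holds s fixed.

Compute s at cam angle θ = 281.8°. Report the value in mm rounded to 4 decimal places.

seg 1 [0°–74.7°] dwell: s stays 0.0000
seg 2 [74.7°–143.8°] cycloidal, h=13: full span → s += 13 → s = 13.0000
seg 3 [143.8°–166.3°] uniform, h=21: full span → s += 21 → s = 34.0000
seg 4 [166.3°–328.3°] cycloidal, h=7: θ=281.8° here. β=115.5, B=162. 7·(0.7130 − sin(2π·0.7130)/(2π)) = 6.0748 → s = 40.0748

40.0748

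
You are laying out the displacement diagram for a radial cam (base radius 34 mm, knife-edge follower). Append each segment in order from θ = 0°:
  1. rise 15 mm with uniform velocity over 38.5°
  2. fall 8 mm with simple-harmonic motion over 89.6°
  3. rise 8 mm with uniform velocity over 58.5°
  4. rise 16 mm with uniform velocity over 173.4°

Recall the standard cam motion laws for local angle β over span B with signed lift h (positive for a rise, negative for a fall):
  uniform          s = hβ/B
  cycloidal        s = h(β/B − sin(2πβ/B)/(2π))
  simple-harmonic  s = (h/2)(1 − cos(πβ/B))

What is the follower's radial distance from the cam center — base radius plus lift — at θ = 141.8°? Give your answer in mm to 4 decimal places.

seg 1 [0°–38.5°] uniform, h=15: full span → s += 15 → s = 15.0000
seg 2 [38.5°–128.1°] simple-harmonic, h=-8: full span → s += -8 → s = 7.0000
seg 3 [128.1°–186.6°] uniform, h=8: θ=141.8° here. β=13.7, B=58.5. 8·13.7/58.5 = 1.8735 → s = 8.8735
radial distance = base radius + s = 34 + 8.8735 = 42.8735

42.8735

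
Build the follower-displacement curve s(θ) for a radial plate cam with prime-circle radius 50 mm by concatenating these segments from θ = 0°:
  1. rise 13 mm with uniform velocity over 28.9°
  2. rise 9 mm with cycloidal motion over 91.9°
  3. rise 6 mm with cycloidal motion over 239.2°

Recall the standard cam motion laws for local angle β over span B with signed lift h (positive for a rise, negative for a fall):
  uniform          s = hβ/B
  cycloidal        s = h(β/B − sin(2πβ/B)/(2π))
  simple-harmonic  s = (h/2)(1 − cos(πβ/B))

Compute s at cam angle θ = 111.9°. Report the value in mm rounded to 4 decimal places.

seg 1 [0°–28.9°] uniform, h=13: full span → s += 13 → s = 13.0000
seg 2 [28.9°–120.8°] cycloidal, h=9: θ=111.9° here. β=83, B=91.9. 9·(0.9032 − sin(2π·0.9032)/(2π)) = 8.9472 → s = 21.9472

21.9472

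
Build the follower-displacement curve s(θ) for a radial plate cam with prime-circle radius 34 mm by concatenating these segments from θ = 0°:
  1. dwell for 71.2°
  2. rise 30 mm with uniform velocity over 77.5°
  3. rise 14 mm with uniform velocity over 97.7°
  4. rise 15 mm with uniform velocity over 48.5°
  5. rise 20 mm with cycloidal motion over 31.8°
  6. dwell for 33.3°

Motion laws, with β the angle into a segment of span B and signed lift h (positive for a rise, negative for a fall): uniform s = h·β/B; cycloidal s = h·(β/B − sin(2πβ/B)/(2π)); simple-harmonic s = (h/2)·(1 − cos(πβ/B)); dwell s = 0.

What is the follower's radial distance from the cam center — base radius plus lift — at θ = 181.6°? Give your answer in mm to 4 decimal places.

seg 1 [0°–71.2°] dwell: s stays 0.0000
seg 2 [71.2°–148.7°] uniform, h=30: full span → s += 30 → s = 30.0000
seg 3 [148.7°–246.4°] uniform, h=14: θ=181.6° here. β=32.9, B=97.7. 14·32.9/97.7 = 4.7144 → s = 34.7144
radial distance = base radius + s = 34 + 34.7144 = 68.7144

68.7144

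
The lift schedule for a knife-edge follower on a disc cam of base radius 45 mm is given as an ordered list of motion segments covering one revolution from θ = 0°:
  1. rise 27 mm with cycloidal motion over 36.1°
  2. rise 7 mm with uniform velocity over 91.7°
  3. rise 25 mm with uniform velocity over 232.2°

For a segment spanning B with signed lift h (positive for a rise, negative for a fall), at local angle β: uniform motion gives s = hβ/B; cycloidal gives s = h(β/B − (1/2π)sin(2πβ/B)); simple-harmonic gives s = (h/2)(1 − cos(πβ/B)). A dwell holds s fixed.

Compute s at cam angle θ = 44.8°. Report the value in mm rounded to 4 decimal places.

seg 1 [0°–36.1°] cycloidal, h=27: full span → s += 27 → s = 27.0000
seg 2 [36.1°–127.8°] uniform, h=7: θ=44.8° here. β=8.7, B=91.7. 7·8.7/91.7 = 0.6641 → s = 27.6641

27.6641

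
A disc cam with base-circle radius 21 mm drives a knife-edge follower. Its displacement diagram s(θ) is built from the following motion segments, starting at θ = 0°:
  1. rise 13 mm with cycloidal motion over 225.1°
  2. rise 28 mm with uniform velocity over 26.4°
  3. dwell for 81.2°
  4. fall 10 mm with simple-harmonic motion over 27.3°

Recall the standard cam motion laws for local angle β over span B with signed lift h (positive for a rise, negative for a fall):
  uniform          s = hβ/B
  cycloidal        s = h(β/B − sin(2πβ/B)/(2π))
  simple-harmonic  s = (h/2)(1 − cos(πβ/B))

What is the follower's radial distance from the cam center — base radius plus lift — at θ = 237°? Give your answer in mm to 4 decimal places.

seg 1 [0°–225.1°] cycloidal, h=13: full span → s += 13 → s = 13.0000
seg 2 [225.1°–251.5°] uniform, h=28: θ=237° here. β=11.9, B=26.4. 28·11.9/26.4 = 12.6212 → s = 25.6212
radial distance = base radius + s = 21 + 25.6212 = 46.6212

46.6212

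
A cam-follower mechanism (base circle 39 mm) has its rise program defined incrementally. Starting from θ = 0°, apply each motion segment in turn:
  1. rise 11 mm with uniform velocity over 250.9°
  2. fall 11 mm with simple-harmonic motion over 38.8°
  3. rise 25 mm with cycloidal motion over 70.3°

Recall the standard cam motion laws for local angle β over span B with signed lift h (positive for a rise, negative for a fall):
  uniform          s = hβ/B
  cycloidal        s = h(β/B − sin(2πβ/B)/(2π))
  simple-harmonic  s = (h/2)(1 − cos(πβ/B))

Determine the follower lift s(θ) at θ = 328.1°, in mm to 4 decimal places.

seg 1 [0°–250.9°] uniform, h=11: full span → s += 11 → s = 11.0000
seg 2 [250.9°–289.7°] simple-harmonic, h=-11: full span → s += -11 → s = 0.0000
seg 3 [289.7°–360°] cycloidal, h=25: θ=328.1° here. β=38.4, B=70.3. 25·(0.5462 − sin(2π·0.5462)/(2π)) = 14.7953 → s = 14.7953

14.7953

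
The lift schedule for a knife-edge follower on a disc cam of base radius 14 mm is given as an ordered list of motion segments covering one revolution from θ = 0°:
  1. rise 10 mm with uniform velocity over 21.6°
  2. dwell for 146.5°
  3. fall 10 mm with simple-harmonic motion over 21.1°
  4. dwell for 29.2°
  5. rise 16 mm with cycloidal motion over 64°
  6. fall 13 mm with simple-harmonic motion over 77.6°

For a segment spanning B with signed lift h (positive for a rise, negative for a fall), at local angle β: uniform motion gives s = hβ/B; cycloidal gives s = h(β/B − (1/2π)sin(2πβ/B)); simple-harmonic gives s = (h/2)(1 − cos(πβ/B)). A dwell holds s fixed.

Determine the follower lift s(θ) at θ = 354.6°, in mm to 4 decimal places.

seg 1 [0°–21.6°] uniform, h=10: full span → s += 10 → s = 10.0000
seg 2 [21.6°–168.1°] dwell: s stays 10.0000
seg 3 [168.1°–189.2°] simple-harmonic, h=-10: full span → s += -10 → s = 0.0000
seg 4 [189.2°–218.4°] dwell: s stays 0.0000
seg 5 [218.4°–282.4°] cycloidal, h=16: full span → s += 16 → s = 16.0000
seg 6 [282.4°–360°] simple-harmonic, h=-13: θ=354.6° here. β=72.2, B=77.6. -13/2·(1 − cos(π·0.9304)) = -12.8453 → s = 3.1547

3.1547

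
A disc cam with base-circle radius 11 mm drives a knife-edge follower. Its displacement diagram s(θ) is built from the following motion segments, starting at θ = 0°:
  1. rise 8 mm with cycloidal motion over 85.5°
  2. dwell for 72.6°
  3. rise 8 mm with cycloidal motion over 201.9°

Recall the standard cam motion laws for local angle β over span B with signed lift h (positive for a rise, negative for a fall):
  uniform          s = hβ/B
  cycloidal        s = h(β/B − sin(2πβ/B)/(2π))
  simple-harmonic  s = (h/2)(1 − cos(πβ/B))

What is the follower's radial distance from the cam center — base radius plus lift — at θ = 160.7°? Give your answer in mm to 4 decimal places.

seg 1 [0°–85.5°] cycloidal, h=8: full span → s += 8 → s = 8.0000
seg 2 [85.5°–158.1°] dwell: s stays 8.0000
seg 3 [158.1°–360°] cycloidal, h=8: θ=160.7° here. β=2.6, B=201.9. 8·(0.0129 − sin(2π·0.0129)/(2π)) = 0.0001 → s = 8.0001
radial distance = base radius + s = 11 + 8.0001 = 19.0001

19.0001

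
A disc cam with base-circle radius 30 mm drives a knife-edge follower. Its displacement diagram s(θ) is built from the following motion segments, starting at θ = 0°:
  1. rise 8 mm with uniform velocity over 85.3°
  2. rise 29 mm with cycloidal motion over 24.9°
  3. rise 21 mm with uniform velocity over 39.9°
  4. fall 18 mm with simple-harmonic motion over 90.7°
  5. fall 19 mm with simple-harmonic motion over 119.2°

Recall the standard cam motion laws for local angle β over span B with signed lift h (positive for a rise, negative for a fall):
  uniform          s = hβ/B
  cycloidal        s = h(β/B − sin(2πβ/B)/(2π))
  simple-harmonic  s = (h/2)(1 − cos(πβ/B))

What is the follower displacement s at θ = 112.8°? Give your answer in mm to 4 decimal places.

seg 1 [0°–85.3°] uniform, h=8: full span → s += 8 → s = 8.0000
seg 2 [85.3°–110.2°] cycloidal, h=29: full span → s += 29 → s = 37.0000
seg 3 [110.2°–150.1°] uniform, h=21: θ=112.8° here. β=2.6, B=39.9. 21·2.6/39.9 = 1.3684 → s = 38.3684

38.3684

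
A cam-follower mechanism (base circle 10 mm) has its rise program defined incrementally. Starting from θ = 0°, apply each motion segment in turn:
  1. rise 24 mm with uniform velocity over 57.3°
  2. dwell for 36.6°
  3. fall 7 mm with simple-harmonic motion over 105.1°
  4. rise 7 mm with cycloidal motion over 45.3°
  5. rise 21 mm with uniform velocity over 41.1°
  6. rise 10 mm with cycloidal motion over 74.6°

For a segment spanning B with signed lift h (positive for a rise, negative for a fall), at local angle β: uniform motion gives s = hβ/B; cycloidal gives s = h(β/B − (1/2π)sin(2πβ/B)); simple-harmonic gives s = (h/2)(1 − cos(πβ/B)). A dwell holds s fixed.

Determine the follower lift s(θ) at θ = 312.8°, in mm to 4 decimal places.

seg 1 [0°–57.3°] uniform, h=24: full span → s += 24 → s = 24.0000
seg 2 [57.3°–93.9°] dwell: s stays 24.0000
seg 3 [93.9°–199°] simple-harmonic, h=-7: full span → s += -7 → s = 17.0000
seg 4 [199°–244.3°] cycloidal, h=7: full span → s += 7 → s = 24.0000
seg 5 [244.3°–285.4°] uniform, h=21: full span → s += 21 → s = 45.0000
seg 6 [285.4°–360°] cycloidal, h=10: θ=312.8° here. β=27.4, B=74.6. 10·(0.3673 − sin(2π·0.3673)/(2π)) = 2.4944 → s = 47.4944

47.4944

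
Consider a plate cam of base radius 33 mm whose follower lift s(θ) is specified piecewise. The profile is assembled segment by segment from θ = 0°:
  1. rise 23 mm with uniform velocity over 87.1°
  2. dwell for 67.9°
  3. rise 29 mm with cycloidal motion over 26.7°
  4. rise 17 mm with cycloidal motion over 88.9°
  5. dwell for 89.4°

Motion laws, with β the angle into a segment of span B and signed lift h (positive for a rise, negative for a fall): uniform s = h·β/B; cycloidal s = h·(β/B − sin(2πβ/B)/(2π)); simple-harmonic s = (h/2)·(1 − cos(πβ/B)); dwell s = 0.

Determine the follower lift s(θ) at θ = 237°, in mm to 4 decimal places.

seg 1 [0°–87.1°] uniform, h=23: full span → s += 23 → s = 23.0000
seg 2 [87.1°–155°] dwell: s stays 23.0000
seg 3 [155°–181.7°] cycloidal, h=29: full span → s += 29 → s = 52.0000
seg 4 [181.7°–270.6°] cycloidal, h=17: θ=237° here. β=55.3, B=88.9. 17·(0.6220 − sin(2π·0.6220)/(2π)) = 12.4522 → s = 64.4522

64.4522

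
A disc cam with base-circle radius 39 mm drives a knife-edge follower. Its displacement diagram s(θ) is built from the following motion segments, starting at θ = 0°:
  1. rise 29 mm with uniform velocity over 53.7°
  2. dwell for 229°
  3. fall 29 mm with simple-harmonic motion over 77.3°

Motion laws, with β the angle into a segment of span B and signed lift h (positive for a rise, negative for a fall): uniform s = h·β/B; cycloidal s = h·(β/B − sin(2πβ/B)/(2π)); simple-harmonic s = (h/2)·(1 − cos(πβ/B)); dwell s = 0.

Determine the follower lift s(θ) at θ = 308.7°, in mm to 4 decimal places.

seg 1 [0°–53.7°] uniform, h=29: full span → s += 29 → s = 29.0000
seg 2 [53.7°–282.7°] dwell: s stays 29.0000
seg 3 [282.7°–360°] simple-harmonic, h=-29: θ=308.7° here. β=26, B=77.3. -29/2·(1 − cos(π·0.3364)) = -7.3694 → s = 21.6306

21.6306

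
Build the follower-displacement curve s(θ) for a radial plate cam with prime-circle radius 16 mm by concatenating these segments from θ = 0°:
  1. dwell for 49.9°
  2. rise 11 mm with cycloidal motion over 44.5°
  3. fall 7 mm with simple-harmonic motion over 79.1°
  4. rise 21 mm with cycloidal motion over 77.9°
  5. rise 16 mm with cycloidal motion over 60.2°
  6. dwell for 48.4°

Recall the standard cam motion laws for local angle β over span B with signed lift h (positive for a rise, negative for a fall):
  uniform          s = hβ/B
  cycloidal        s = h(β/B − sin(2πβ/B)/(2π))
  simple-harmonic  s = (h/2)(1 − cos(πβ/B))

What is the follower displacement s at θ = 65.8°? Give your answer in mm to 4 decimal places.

seg 1 [0°–49.9°] dwell: s stays 0.0000
seg 2 [49.9°–94.4°] cycloidal, h=11: θ=65.8° here. β=15.9, B=44.5. 11·(0.3573 − sin(2π·0.3573)/(2π)) = 2.5627 → s = 2.5627

2.5627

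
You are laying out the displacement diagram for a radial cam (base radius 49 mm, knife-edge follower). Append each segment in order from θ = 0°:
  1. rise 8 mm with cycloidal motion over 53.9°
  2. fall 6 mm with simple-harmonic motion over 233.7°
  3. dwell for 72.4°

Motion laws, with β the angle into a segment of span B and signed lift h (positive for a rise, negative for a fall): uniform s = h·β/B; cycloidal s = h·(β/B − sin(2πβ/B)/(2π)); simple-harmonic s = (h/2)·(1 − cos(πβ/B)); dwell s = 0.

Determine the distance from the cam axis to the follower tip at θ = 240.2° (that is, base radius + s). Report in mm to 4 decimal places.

seg 1 [0°–53.9°] cycloidal, h=8: full span → s += 8 → s = 8.0000
seg 2 [53.9°–287.6°] simple-harmonic, h=-6: θ=240.2° here. β=186.3, B=233.7. -6/2·(1 − cos(π·0.7972)) = -5.4113 → s = 2.5887
radial distance = base radius + s = 49 + 2.5887 = 51.5887

51.5887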